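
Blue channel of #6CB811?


Color: #6CB811
R = 6C = 108
G = B8 = 184
B = 11 = 17
Blue = 17


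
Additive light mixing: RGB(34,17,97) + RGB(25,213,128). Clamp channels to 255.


Additive: each channel = min(255, C₁+C₂)
R: 34+25 = 59 → 59
G: 17+213 = 230 → 230
B: 97+128 = 225 → 225
= RGB(59, 230, 225)


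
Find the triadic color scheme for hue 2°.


Triadic: equally spaced at 120° intervals
H1 = 2°
H2 = (2 + 120) mod 360 = 122°
H3 = (2 + 240) mod 360 = 242°
Triadic = 2°, 122°, 242°


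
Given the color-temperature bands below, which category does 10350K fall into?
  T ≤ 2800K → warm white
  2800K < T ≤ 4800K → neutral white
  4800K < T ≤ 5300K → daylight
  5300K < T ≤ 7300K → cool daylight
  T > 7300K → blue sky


Temperature: 10350K
10350K > 7300K → blue sky
Classification: blue sky


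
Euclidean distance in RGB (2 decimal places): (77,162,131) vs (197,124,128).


d = √[(R₁-R₂)² + (G₁-G₂)² + (B₁-B₂)²]
d = √[(77-197)² + (162-124)² + (131-128)²]
d = √[14400 + 1444 + 9]
d = √15853
d ≈ 125.91


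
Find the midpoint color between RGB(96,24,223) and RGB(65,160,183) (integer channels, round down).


Midpoint: each channel = ⌊(C₁+C₂)/2⌋
R: ⌊(96+65)/2⌋ = 80
G: ⌊(24+160)/2⌋ = 92
B: ⌊(223+183)/2⌋ = 203
= RGB(80, 92, 203)


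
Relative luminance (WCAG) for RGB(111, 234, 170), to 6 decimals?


Linearize each channel (sRGB transfer function): c = v/255; c_lin = c/12.92 if c ≤ 0.04045, else ((c+0.055)/1.055)^2.4
  R: 111/255 ≈ 0.435294 > 0.04045 → ((0.435294+0.055)/1.055)^2.4 ≈ 0.158961
  G: 234/255 ≈ 0.917647 > 0.04045 → ((0.917647+0.055)/1.055)^2.4 ≈ 0.822786
  B: 170/255 ≈ 0.666667 > 0.04045 → ((0.666667+0.055)/1.055)^2.4 ≈ 0.401978
R_lin = 0.158961, G_lin = 0.822786, B_lin = 0.401978
L = 0.2126×R + 0.7152×G + 0.0722×B
L = 0.2126×0.158961 + 0.7152×0.822786 + 0.0722×0.401978
L ≈ 0.651274


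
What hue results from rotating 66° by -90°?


New hue = (H + rotation) mod 360
New hue = (66 -90) mod 360
= -24 mod 360
= 336°


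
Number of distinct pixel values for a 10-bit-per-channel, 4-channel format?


Total bits = 10 bits/channel × 4 channels = 40 bits
Distinct pixel values = 2^40
= 1,099,511,627,776 pixel values


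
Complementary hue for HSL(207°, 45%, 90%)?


Complement = opposite side of color wheel = hue + 180°
H' = (207 + 180) mod 360 = 27°
S and L unchanged.
= HSL(27°, 45%, 90%)


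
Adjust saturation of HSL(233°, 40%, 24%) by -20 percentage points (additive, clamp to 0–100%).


Original S = 40%
Adjustment = -20 percentage points
New S = 40 + (-20) = 20
Clamp to [0, 100] → 20
= HSL(233°, 20%, 24%)


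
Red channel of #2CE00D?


Color: #2CE00D
R = 2C = 44
G = E0 = 224
B = 0D = 13
Red = 44


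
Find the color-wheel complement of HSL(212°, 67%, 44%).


Complement = opposite side of color wheel = hue + 180°
H' = (212 + 180) mod 360 = 32°
S and L unchanged.
= HSL(32°, 67%, 44%)


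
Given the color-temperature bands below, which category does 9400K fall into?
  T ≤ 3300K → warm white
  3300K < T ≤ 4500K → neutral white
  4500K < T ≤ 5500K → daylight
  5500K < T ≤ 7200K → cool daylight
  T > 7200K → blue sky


Temperature: 9400K
9400K > 7200K → blue sky
Classification: blue sky


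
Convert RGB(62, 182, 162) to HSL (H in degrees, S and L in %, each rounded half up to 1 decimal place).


Normalize: R'=62/255≈0.2431, G'=182/255≈0.7137, B'=162/255≈0.6353
Max=182/255, Min=62/255, Δ=Max-Min=120/255
L = (Max+Min)/2 = (182+62)/510 = 244/510 = 0.47843… → L = 47.8%
L ≤ 0.5 → S = Δ/(Max+Min) = 120/(182+62) = 120/244 = 0.49180… → S = 49.2%
(the 1/255 factors cancel in S and H, so raw channel differences can be used)
Max is G' → H = 60 × ((B-R)/Δ + 2) = 60 × ((162-62)/120 + 2)
  100/120 + 2 = 0.8333… + 2 = 2.8333…
  H = 60 × 2.8333… = 170° → H = 170.0°
= HSL(170.0°, 49.2%, 47.8%)


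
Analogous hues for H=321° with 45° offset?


Base hue: 321°
Left analog: (321 - 45) mod 360 = 276°
Right analog: (321 + 45) mod 360 = 6°
Analogous hues = 276° and 6°


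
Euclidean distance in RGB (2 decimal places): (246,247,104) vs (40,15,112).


d = √[(R₁-R₂)² + (G₁-G₂)² + (B₁-B₂)²]
d = √[(246-40)² + (247-15)² + (104-112)²]
d = √[42436 + 53824 + 64]
d = √96324
d ≈ 310.36


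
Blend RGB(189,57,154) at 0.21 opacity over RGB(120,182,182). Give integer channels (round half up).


C = α×F + (1-α)×B, with 1-α = 0.79
R: 0.21×189 + 0.79×120 = 39.69 + 94.80 = 134.49 → 134
G: 0.21×57 + 0.79×182 = 11.97 + 143.78 = 155.75 → 156
B: 0.21×154 + 0.79×182 = 32.34 + 143.78 = 176.12 → 176
= RGB(134, 156, 176)


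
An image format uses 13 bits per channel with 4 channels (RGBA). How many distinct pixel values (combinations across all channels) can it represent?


Total bits = 13 bits/channel × 4 channels = 52 bits
Distinct pixel values = 2^52
= 4,503,599,627,370,496 pixel values


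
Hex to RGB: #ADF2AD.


AD → 173 (R)
F2 → 242 (G)
AD → 173 (B)
= RGB(173, 242, 173)


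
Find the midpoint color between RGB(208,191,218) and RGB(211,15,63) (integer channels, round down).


Midpoint: each channel = ⌊(C₁+C₂)/2⌋
R: ⌊(208+211)/2⌋ = 209
G: ⌊(191+15)/2⌋ = 103
B: ⌊(218+63)/2⌋ = 140
= RGB(209, 103, 140)


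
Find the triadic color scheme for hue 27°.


Triadic: equally spaced at 120° intervals
H1 = 27°
H2 = (27 + 120) mod 360 = 147°
H3 = (27 + 240) mod 360 = 267°
Triadic = 27°, 147°, 267°


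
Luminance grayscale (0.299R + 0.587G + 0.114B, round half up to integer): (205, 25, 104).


Gray = 0.299×R + 0.587×G + 0.114×B
Gray = 0.299×205 + 0.587×25 + 0.114×104
Gray = 61.295 + 14.675 + 11.856
Gray = 87.826 → round half up → 88
Gray = 88


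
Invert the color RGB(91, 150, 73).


Invert: (255-R, 255-G, 255-B)
R: 255-91 = 164
G: 255-150 = 105
B: 255-73 = 182
= RGB(164, 105, 182)


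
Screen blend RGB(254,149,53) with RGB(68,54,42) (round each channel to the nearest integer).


Screen: C = 255 - (255-A)×(255-B)/255, rounded to nearest integer
R: 255 - (255-254)×(255-68)/255 = 255 - 187/255 ≈ 255 - 0.733 = 254.267 → 254
G: 255 - (255-149)×(255-54)/255 = 255 - 21306/255 ≈ 255 - 83.553 = 171.447 → 171
B: 255 - (255-53)×(255-42)/255 = 255 - 43026/255 ≈ 255 - 168.729 = 86.271 → 86
= RGB(254, 171, 86)


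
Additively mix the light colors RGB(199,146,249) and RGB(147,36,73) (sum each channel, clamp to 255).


Additive: each channel = min(255, C₁+C₂)
R: 199+147 = 346 → 255
G: 146+36 = 182 → 182
B: 249+73 = 322 → 255
= RGB(255, 182, 255)


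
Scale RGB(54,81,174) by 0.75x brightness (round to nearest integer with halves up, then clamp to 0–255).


Multiply each channel by 0.75, round half up, clamp to [0, 255]
R: 54×0.75 = 40.5 → round → 41
G: 81×0.75 = 60.75 → round → 61
B: 174×0.75 = 130.5 → round → 131
= RGB(41, 61, 131)


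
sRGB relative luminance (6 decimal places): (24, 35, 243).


Linearize each channel (sRGB transfer function): c = v/255; c_lin = c/12.92 if c ≤ 0.04045, else ((c+0.055)/1.055)^2.4
  R: 24/255 ≈ 0.094118 > 0.04045 → ((0.094118+0.055)/1.055)^2.4 ≈ 0.009134
  G: 35/255 ≈ 0.137255 > 0.04045 → ((0.137255+0.055)/1.055)^2.4 ≈ 0.016807
  B: 243/255 ≈ 0.952941 > 0.04045 → ((0.952941+0.055)/1.055)^2.4 ≈ 0.896269
R_lin = 0.009134, G_lin = 0.016807, B_lin = 0.896269
L = 0.2126×R + 0.7152×G + 0.0722×B
L = 0.2126×0.009134 + 0.7152×0.016807 + 0.0722×0.896269
L ≈ 0.078673


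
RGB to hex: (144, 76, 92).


R = 144 → 90 (hex)
G = 76 → 4C (hex)
B = 92 → 5C (hex)
Hex = #904C5C


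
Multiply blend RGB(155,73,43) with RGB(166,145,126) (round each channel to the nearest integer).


Multiply: C = A×B/255, rounded to nearest integer
R: 155×166/255 = 25730/255 ≈ 100.902 → 101
G: 73×145/255 = 10585/255 ≈ 41.510 → 42
B: 43×126/255 = 5418/255 ≈ 21.247 → 21
= RGB(101, 42, 21)


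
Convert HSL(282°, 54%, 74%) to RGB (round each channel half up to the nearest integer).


H=282°, S=0.54, L=0.74
C = (1-|2L-1|)×S = (1-|0.48|)×0.54 = 0.2808
H' = H/60 = 282/60 ≈ 4.7000; X = C×(1-|H' mod 2 - 1|) = 0.19656
m = L - C/2 = 0.74 - 0.1404 = 0.5996
Sector ⌊H'⌋ = 4 → (R',G',B') = (0.19656, 0.0, 0.2808)
RGB = ((R'+m)×255, (G'+m)×255, (B'+m)×255) = (203.0208, 152.898, 224.502)
Round half up → RGB(203, 153, 225)


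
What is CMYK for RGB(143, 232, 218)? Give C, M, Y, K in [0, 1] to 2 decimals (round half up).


R'=143/255≈0.5608, G'=232/255≈0.9098, B'=218/255≈0.8549
K = 1 - max(R',G',B') = 1 - 232/255 = 23/255 = 0.09019… → 0.09
(1-R'-K)/(1-K) simplifies to (max-R)/max with max = 232:
C = (232-143)/232 = 89/232 = 0.38362… → 0.38
M = (232-232)/232 = 0/232 = 0 → 0.00
Y = (232-218)/232 = 14/232 = 0.06034… → 0.06
= CMYK(0.38, 0.00, 0.06, 0.09)


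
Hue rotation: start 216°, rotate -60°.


New hue = (H + rotation) mod 360
New hue = (216 -60) mod 360
= 156 mod 360
= 156°


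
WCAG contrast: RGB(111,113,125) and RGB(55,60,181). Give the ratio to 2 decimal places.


Linearize each sRGB channel c=v/255: c/12.92 if c ≤ 0.04045 else ((c+0.055)/1.055)^2.4
L = 0.2126×R_lin + 0.7152×G_lin + 0.0722×B_lin
Color 1 (111,113,125):
  R=111: 111/255≈0.4353 > 0.04045 → ((0.4353+0.055)/1.055)^2.4 ≈ 0.15896
  G=113: 113/255≈0.4431 > 0.04045 → ((0.4431+0.055)/1.055)^2.4 ≈ 0.16513
  B=125: 125/255≈0.4902 > 0.04045 → ((0.4902+0.055)/1.055)^2.4 ≈ 0.20508
  L1 = 0.2126×0.15896 + 0.7152×0.16513 + 0.0722×0.20508 ≈ 0.16670
Color 2 (55,60,181):
  R=55: 55/255≈0.2157 > 0.04045 → ((0.2157+0.055)/1.055)^2.4 ≈ 0.03820
  G=60: 60/255≈0.2353 > 0.04045 → ((0.2353+0.055)/1.055)^2.4 ≈ 0.04519
  B=181: 181/255≈0.7098 > 0.04045 → ((0.7098+0.055)/1.055)^2.4 ≈ 0.46208
  L2 = 0.2126×0.03820 + 0.7152×0.04519 + 0.0722×0.46208 ≈ 0.07380
Lighter = 0.16670, Darker = 0.07380
Ratio = (L_lighter + 0.05) / (L_darker + 0.05)
Ratio = (0.16670 + 0.05) / (0.07380 + 0.05) = 0.21670 / 0.12380 ≈ 1.7504
Ratio ≈ 1.75:1


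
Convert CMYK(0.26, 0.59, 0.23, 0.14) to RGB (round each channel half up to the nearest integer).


R = 255 × (1-C) × (1-K) = 255 × 0.74 × 0.86 = 162.282 → 162
G = 255 × (1-M) × (1-K) = 255 × 0.41 × 0.86 = 89.913 → 90
B = 255 × (1-Y) × (1-K) = 255 × 0.77 × 0.86 = 168.861 → 169
= RGB(162, 90, 169)


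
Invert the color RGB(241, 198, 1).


Invert: (255-R, 255-G, 255-B)
R: 255-241 = 14
G: 255-198 = 57
B: 255-1 = 254
= RGB(14, 57, 254)


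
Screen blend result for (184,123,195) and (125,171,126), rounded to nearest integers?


Screen: C = 255 - (255-A)×(255-B)/255, rounded to nearest integer
R: 255 - (255-184)×(255-125)/255 = 255 - 9230/255 ≈ 255 - 36.196 = 218.804 → 219
G: 255 - (255-123)×(255-171)/255 = 255 - 11088/255 ≈ 255 - 43.482 = 211.518 → 212
B: 255 - (255-195)×(255-126)/255 = 255 - 7740/255 ≈ 255 - 30.353 = 224.647 → 225
= RGB(219, 212, 225)


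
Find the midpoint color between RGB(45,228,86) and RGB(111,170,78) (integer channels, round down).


Midpoint: each channel = ⌊(C₁+C₂)/2⌋
R: ⌊(45+111)/2⌋ = 78
G: ⌊(228+170)/2⌋ = 199
B: ⌊(86+78)/2⌋ = 82
= RGB(78, 199, 82)


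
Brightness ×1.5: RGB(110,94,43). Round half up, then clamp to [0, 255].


Multiply each channel by 1.5, round half up, clamp to [0, 255]
R: 110×1.5 = 165
G: 94×1.5 = 141
B: 43×1.5 = 64.5 → round → 65
= RGB(165, 141, 65)


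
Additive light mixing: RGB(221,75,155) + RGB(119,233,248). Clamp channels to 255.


Additive: each channel = min(255, C₁+C₂)
R: 221+119 = 340 → 255
G: 75+233 = 308 → 255
B: 155+248 = 403 → 255
= RGB(255, 255, 255)


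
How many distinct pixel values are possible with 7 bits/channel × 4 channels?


Total bits = 7 bits/channel × 4 channels = 28 bits
Distinct pixel values = 2^28
= 268,435,456 pixel values


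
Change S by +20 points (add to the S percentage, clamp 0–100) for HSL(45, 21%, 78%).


Original S = 21%
Adjustment = +20 percentage points
New S = 21 + (20) = 41
Clamp to [0, 100] → 41
= HSL(45°, 41%, 78%)


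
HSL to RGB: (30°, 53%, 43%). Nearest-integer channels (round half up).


H=30°, S=0.53, L=0.43
C = (1-|2L-1|)×S = (1-|-0.14|)×0.53 = 0.4558
H' = H/60 = 30/60 ≈ 0.5000; X = C×(1-|H' mod 2 - 1|) = 0.2279
m = L - C/2 = 0.43 - 0.2279 = 0.2021
Sector ⌊H'⌋ = 0 → (R',G',B') = (0.4558, 0.2279, 0.0)
RGB = ((R'+m)×255, (G'+m)×255, (B'+m)×255) = (167.7645, 109.65, 51.5355)
Round half up → RGB(168, 110, 52)


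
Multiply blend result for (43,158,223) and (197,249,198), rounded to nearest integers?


Multiply: C = A×B/255, rounded to nearest integer
R: 43×197/255 = 8471/255 ≈ 33.220 → 33
G: 158×249/255 = 39342/255 ≈ 154.282 → 154
B: 223×198/255 = 44154/255 ≈ 173.153 → 173
= RGB(33, 154, 173)


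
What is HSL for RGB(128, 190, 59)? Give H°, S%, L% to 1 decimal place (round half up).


Normalize: R'=128/255≈0.5020, G'=190/255≈0.7451, B'=59/255≈0.2314
Max=190/255, Min=59/255, Δ=Max-Min=131/255
L = (Max+Min)/2 = (190+59)/510 = 249/510 = 0.48823… → L = 48.8%
L ≤ 0.5 → S = Δ/(Max+Min) = 131/(190+59) = 131/249 = 0.52610… → S = 52.6%
(the 1/255 factors cancel in S and H, so raw channel differences can be used)
Max is G' → H = 60 × ((B-R)/Δ + 2) = 60 × ((59-128)/131 + 2)
  -69/131 + 2 = -0.5267… + 2 = 1.4732…
  H = 60 × 1.4732… = 88.396…° → H = 88.4°
= HSL(88.4°, 52.6%, 48.8%)


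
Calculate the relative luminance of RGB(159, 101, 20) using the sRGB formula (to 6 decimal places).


Linearize each channel (sRGB transfer function): c = v/255; c_lin = c/12.92 if c ≤ 0.04045, else ((c+0.055)/1.055)^2.4
  R: 159/255 ≈ 0.623529 > 0.04045 → ((0.623529+0.055)/1.055)^2.4 ≈ 0.346704
  G: 101/255 ≈ 0.396078 > 0.04045 → ((0.396078+0.055)/1.055)^2.4 ≈ 0.130136
  B: 20/255 ≈ 0.078431 > 0.04045 → ((0.078431+0.055)/1.055)^2.4 ≈ 0.006995
R_lin = 0.346704, G_lin = 0.130136, B_lin = 0.006995
L = 0.2126×R + 0.7152×G + 0.0722×B
L = 0.2126×0.346704 + 0.7152×0.130136 + 0.0722×0.006995
L ≈ 0.167288


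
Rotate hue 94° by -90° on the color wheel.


New hue = (H + rotation) mod 360
New hue = (94 -90) mod 360
= 4 mod 360
= 4°


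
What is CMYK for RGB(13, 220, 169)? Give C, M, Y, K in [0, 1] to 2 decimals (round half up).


R'=13/255≈0.0510, G'=220/255≈0.8627, B'=169/255≈0.6627
K = 1 - max(R',G',B') = 1 - 220/255 = 35/255 = 0.13725… → 0.14
(1-R'-K)/(1-K) simplifies to (max-R)/max with max = 220:
C = (220-13)/220 = 207/220 = 0.94090… → 0.94
M = (220-220)/220 = 0/220 = 0 → 0.00
Y = (220-169)/220 = 51/220 = 0.23181… → 0.23
= CMYK(0.94, 0.00, 0.23, 0.14)


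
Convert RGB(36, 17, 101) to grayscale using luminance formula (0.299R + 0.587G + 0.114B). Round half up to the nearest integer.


Gray = 0.299×R + 0.587×G + 0.114×B
Gray = 0.299×36 + 0.587×17 + 0.114×101
Gray = 10.764 + 9.979 + 11.514
Gray = 32.257 → round half up → 32
Gray = 32


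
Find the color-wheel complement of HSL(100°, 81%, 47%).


Complement = opposite side of color wheel = hue + 180°
H' = (100 + 180) mod 360 = 280°
S and L unchanged.
= HSL(280°, 81%, 47%)


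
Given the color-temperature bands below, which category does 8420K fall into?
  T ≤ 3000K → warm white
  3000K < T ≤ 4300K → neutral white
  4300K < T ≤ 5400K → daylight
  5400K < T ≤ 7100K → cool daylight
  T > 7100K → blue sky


Temperature: 8420K
8420K > 7100K → blue sky
Classification: blue sky


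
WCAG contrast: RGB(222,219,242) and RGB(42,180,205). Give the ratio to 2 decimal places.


Linearize each sRGB channel c=v/255: c/12.92 if c ≤ 0.04045 else ((c+0.055)/1.055)^2.4
L = 0.2126×R_lin + 0.7152×G_lin + 0.0722×B_lin
Color 1 (222,219,242):
  R=222: 222/255≈0.8706 > 0.04045 → ((0.8706+0.055)/1.055)^2.4 ≈ 0.73046
  G=219: 219/255≈0.8588 > 0.04045 → ((0.8588+0.055)/1.055)^2.4 ≈ 0.70838
  B=242: 242/255≈0.9490 > 0.04045 → ((0.9490+0.055)/1.055)^2.4 ≈ 0.88792
  L1 = 0.2126×0.73046 + 0.7152×0.70838 + 0.0722×0.88792 ≈ 0.72603
Color 2 (42,180,205):
  R=42: 42/255≈0.1647 > 0.04045 → ((0.1647+0.055)/1.055)^2.4 ≈ 0.02315
  G=180: 180/255≈0.7059 > 0.04045 → ((0.7059+0.055)/1.055)^2.4 ≈ 0.45641
  B=205: 205/255≈0.8039 > 0.04045 → ((0.8039+0.055)/1.055)^2.4 ≈ 0.61050
  L2 = 0.2126×0.02315 + 0.7152×0.45641 + 0.0722×0.61050 ≈ 0.37543
Lighter = 0.72603, Darker = 0.37543
Ratio = (L_lighter + 0.05) / (L_darker + 0.05)
Ratio = (0.72603 + 0.05) / (0.37543 + 0.05) = 0.77603 / 0.42543 ≈ 1.8241
Ratio ≈ 1.82:1


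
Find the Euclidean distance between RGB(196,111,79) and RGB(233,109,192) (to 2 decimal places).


d = √[(R₁-R₂)² + (G₁-G₂)² + (B₁-B₂)²]
d = √[(196-233)² + (111-109)² + (79-192)²]
d = √[1369 + 4 + 12769]
d = √14142
d ≈ 118.92


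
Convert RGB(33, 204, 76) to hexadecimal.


R = 33 → 21 (hex)
G = 204 → CC (hex)
B = 76 → 4C (hex)
Hex = #21CC4C


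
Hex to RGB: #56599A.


56 → 86 (R)
59 → 89 (G)
9A → 154 (B)
= RGB(86, 89, 154)


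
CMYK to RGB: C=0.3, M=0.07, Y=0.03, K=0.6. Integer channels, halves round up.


R = 255 × (1-C) × (1-K) = 255 × 0.70 × 0.40 = 71.4 → 71
G = 255 × (1-M) × (1-K) = 255 × 0.93 × 0.40 = 94.86 → 95
B = 255 × (1-Y) × (1-K) = 255 × 0.97 × 0.40 = 98.94 → 99
= RGB(71, 95, 99)


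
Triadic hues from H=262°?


Triadic: equally spaced at 120° intervals
H1 = 262°
H2 = (262 + 120) mod 360 = 22°
H3 = (262 + 240) mod 360 = 142°
Triadic = 262°, 22°, 142°


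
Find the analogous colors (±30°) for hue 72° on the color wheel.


Base hue: 72°
Left analog: (72 - 30) mod 360 = 42°
Right analog: (72 + 30) mod 360 = 102°
Analogous hues = 42° and 102°


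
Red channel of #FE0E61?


Color: #FE0E61
R = FE = 254
G = 0E = 14
B = 61 = 97
Red = 254


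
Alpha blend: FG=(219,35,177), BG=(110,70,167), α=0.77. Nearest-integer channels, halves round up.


C = α×F + (1-α)×B, with 1-α = 0.23
R: 0.77×219 + 0.23×110 = 168.63 + 25.30 = 193.93 → 194
G: 0.77×35 + 0.23×70 = 26.95 + 16.10 = 43.05 → 43
B: 0.77×177 + 0.23×167 = 136.29 + 38.41 = 174.70 → 175
= RGB(194, 43, 175)


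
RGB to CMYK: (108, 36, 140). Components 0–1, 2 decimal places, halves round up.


R'=108/255≈0.4235, G'=36/255≈0.1412, B'=140/255≈0.5490
K = 1 - max(R',G',B') = 1 - 140/255 = 115/255 = 0.45098… → 0.45
(1-R'-K)/(1-K) simplifies to (max-R)/max with max = 140:
C = (140-108)/140 = 32/140 = 0.22857… → 0.23
M = (140-36)/140 = 104/140 = 0.74285… → 0.74
Y = (140-140)/140 = 0/140 = 0 → 0.00
= CMYK(0.23, 0.74, 0.00, 0.45)


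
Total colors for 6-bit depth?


Colors = 2^bits = 2^6
= 64 colors


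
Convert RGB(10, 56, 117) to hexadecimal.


R = 10 → 0A (hex)
G = 56 → 38 (hex)
B = 117 → 75 (hex)
Hex = #0A3875


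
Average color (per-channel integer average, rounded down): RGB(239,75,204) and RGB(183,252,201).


Midpoint: each channel = ⌊(C₁+C₂)/2⌋
R: ⌊(239+183)/2⌋ = 211
G: ⌊(75+252)/2⌋ = 163
B: ⌊(204+201)/2⌋ = 202
= RGB(211, 163, 202)


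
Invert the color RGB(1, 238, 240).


Invert: (255-R, 255-G, 255-B)
R: 255-1 = 254
G: 255-238 = 17
B: 255-240 = 15
= RGB(254, 17, 15)


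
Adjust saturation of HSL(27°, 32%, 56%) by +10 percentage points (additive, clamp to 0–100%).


Original S = 32%
Adjustment = +10 percentage points
New S = 32 + (10) = 42
Clamp to [0, 100] → 42
= HSL(27°, 42%, 56%)


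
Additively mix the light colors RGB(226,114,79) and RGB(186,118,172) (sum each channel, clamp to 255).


Additive: each channel = min(255, C₁+C₂)
R: 226+186 = 412 → 255
G: 114+118 = 232 → 232
B: 79+172 = 251 → 251
= RGB(255, 232, 251)


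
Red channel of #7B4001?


Color: #7B4001
R = 7B = 123
G = 40 = 64
B = 01 = 1
Red = 123


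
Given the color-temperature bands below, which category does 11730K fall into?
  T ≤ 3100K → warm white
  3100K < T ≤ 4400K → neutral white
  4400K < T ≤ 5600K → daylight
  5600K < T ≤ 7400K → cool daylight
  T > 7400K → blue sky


Temperature: 11730K
11730K > 7400K → blue sky
Classification: blue sky


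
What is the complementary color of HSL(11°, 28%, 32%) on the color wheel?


Complement = opposite side of color wheel = hue + 180°
H' = (11 + 180) mod 360 = 191°
S and L unchanged.
= HSL(191°, 28%, 32%)


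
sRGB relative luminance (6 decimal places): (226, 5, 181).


Linearize each channel (sRGB transfer function): c = v/255; c_lin = c/12.92 if c ≤ 0.04045, else ((c+0.055)/1.055)^2.4
  R: 226/255 ≈ 0.886275 > 0.04045 → ((0.886275+0.055)/1.055)^2.4 ≈ 0.760525
  G: 5/255 ≈ 0.019608 ≤ 0.04045 → 0.019608/12.92 ≈ 0.001518
  B: 181/255 ≈ 0.709804 > 0.04045 → ((0.709804+0.055)/1.055)^2.4 ≈ 0.462077
R_lin = 0.760525, G_lin = 0.001518, B_lin = 0.462077
L = 0.2126×R + 0.7152×G + 0.0722×B
L = 0.2126×0.760525 + 0.7152×0.001518 + 0.0722×0.462077
L ≈ 0.196135


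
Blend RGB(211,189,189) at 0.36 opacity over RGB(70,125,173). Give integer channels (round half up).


C = α×F + (1-α)×B, with 1-α = 0.64
R: 0.36×211 + 0.64×70 = 75.96 + 44.80 = 120.76 → 121
G: 0.36×189 + 0.64×125 = 68.04 + 80.00 = 148.04 → 148
B: 0.36×189 + 0.64×173 = 68.04 + 110.72 = 178.76 → 179
= RGB(121, 148, 179)


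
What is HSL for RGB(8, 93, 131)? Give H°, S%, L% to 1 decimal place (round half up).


Normalize: R'=8/255≈0.0314, G'=93/255≈0.3647, B'=131/255≈0.5137
Max=131/255, Min=8/255, Δ=Max-Min=123/255
L = (Max+Min)/2 = (131+8)/510 = 139/510 = 0.27254… → L = 27.3%
L ≤ 0.5 → S = Δ/(Max+Min) = 123/(131+8) = 123/139 = 0.88489… → S = 88.5%
(the 1/255 factors cancel in S and H, so raw channel differences can be used)
Max is B' → H = 60 × ((R-G)/Δ + 4) = 60 × ((8-93)/123 + 4)
  -85/123 + 4 = -0.6910… + 4 = 3.3089…
  H = 60 × 3.3089… = 198.536…° → H = 198.5°
= HSL(198.5°, 88.5%, 27.3%)


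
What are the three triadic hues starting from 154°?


Triadic: equally spaced at 120° intervals
H1 = 154°
H2 = (154 + 120) mod 360 = 274°
H3 = (154 + 240) mod 360 = 34°
Triadic = 154°, 274°, 34°


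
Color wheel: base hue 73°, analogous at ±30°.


Base hue: 73°
Left analog: (73 - 30) mod 360 = 43°
Right analog: (73 + 30) mod 360 = 103°
Analogous hues = 43° and 103°


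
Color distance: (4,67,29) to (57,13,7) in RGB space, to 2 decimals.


d = √[(R₁-R₂)² + (G₁-G₂)² + (B₁-B₂)²]
d = √[(4-57)² + (67-13)² + (29-7)²]
d = √[2809 + 2916 + 484]
d = √6209
d ≈ 78.80


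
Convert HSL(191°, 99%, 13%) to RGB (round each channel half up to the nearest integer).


H=191°, S=0.99, L=0.13
C = (1-|2L-1|)×S = (1-|-0.74|)×0.99 = 0.2574
H' = H/60 = 191/60 ≈ 3.1833; X = C×(1-|H' mod 2 - 1|) = 0.21021
m = L - C/2 = 0.13 - 0.1287 = 0.0013
Sector ⌊H'⌋ = 3 → (R',G',B') = (0.0, 0.21021, 0.2574)
RGB = ((R'+m)×255, (G'+m)×255, (B'+m)×255) = (0.3315, 53.93505, 65.9685)
Round half up → RGB(0, 54, 66)


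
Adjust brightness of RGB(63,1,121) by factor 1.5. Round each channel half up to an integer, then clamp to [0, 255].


Multiply each channel by 1.5, round half up, clamp to [0, 255]
R: 63×1.5 = 94.5 → round → 95
G: 1×1.5 = 1.5 → round → 2
B: 121×1.5 = 181.5 → round → 182
= RGB(95, 2, 182)


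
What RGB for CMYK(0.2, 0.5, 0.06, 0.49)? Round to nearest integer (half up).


R = 255 × (1-C) × (1-K) = 255 × 0.80 × 0.51 = 104.04 → 104
G = 255 × (1-M) × (1-K) = 255 × 0.50 × 0.51 = 65.025 → 65
B = 255 × (1-Y) × (1-K) = 255 × 0.94 × 0.51 = 122.247 → 122
= RGB(104, 65, 122)


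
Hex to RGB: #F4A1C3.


F4 → 244 (R)
A1 → 161 (G)
C3 → 195 (B)
= RGB(244, 161, 195)


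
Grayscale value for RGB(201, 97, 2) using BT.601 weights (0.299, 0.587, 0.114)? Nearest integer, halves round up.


Gray = 0.299×R + 0.587×G + 0.114×B
Gray = 0.299×201 + 0.587×97 + 0.114×2
Gray = 60.099 + 56.939 + 0.228
Gray = 117.266 → round half up → 117
Gray = 117


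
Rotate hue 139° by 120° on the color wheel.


New hue = (H + rotation) mod 360
New hue = (139 + 120) mod 360
= 259 mod 360
= 259°


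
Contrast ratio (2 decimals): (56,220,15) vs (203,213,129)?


Linearize each sRGB channel c=v/255: c/12.92 if c ≤ 0.04045 else ((c+0.055)/1.055)^2.4
L = 0.2126×R_lin + 0.7152×G_lin + 0.0722×B_lin
Color 1 (56,220,15):
  R=56: 56/255≈0.2196 > 0.04045 → ((0.2196+0.055)/1.055)^2.4 ≈ 0.03955
  G=220: 220/255≈0.8627 > 0.04045 → ((0.8627+0.055)/1.055)^2.4 ≈ 0.71569
  B=15: 15/255≈0.0588 > 0.04045 → ((0.0588+0.055)/1.055)^2.4 ≈ 0.00478
  L1 = 0.2126×0.03955 + 0.7152×0.71569 + 0.0722×0.00478 ≈ 0.52062
Color 2 (203,213,129):
  R=203: 203/255≈0.7961 > 0.04045 → ((0.7961+0.055)/1.055)^2.4 ≈ 0.59720
  G=213: 213/255≈0.8353 > 0.04045 → ((0.8353+0.055)/1.055)^2.4 ≈ 0.66539
  B=129: 129/255≈0.5059 > 0.04045 → ((0.5059+0.055)/1.055)^2.4 ≈ 0.21953
  L2 = 0.2126×0.59720 + 0.7152×0.66539 + 0.0722×0.21953 ≈ 0.61870
Lighter = 0.61870, Darker = 0.52062
Ratio = (L_lighter + 0.05) / (L_darker + 0.05)
Ratio = (0.61870 + 0.05) / (0.52062 + 0.05) = 0.66870 / 0.57062 ≈ 1.1719
Ratio ≈ 1.17:1


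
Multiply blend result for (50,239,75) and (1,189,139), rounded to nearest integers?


Multiply: C = A×B/255, rounded to nearest integer
R: 50×1/255 = 50/255 ≈ 0.196 → 0
G: 239×189/255 = 45171/255 ≈ 177.141 → 177
B: 75×139/255 = 10425/255 ≈ 40.882 → 41
= RGB(0, 177, 41)


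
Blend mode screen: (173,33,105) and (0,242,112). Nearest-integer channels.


Screen: C = 255 - (255-A)×(255-B)/255, rounded to nearest integer
R: 255 - (255-173)×(255-0)/255 = 255 - 20910/255 ≈ 255 - 82.000 = 173.000 → 173
G: 255 - (255-33)×(255-242)/255 = 255 - 2886/255 ≈ 255 - 11.318 = 243.682 → 244
B: 255 - (255-105)×(255-112)/255 = 255 - 21450/255 ≈ 255 - 84.118 = 170.882 → 171
= RGB(173, 244, 171)


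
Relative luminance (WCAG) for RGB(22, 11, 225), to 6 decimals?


Linearize each channel (sRGB transfer function): c = v/255; c_lin = c/12.92 if c ≤ 0.04045, else ((c+0.055)/1.055)^2.4
  R: 22/255 ≈ 0.086275 > 0.04045 → ((0.086275+0.055)/1.055)^2.4 ≈ 0.008023
  G: 11/255 ≈ 0.043137 > 0.04045 → ((0.043137+0.055)/1.055)^2.4 ≈ 0.003347
  B: 225/255 ≈ 0.882353 > 0.04045 → ((0.882353+0.055)/1.055)^2.4 ≈ 0.752942
R_lin = 0.008023, G_lin = 0.003347, B_lin = 0.752942
L = 0.2126×R + 0.7152×G + 0.0722×B
L = 0.2126×0.008023 + 0.7152×0.003347 + 0.0722×0.752942
L ≈ 0.058462


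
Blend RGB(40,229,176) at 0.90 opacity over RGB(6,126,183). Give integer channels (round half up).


C = α×F + (1-α)×B, with 1-α = 0.10
R: 0.90×40 + 0.10×6 = 36.00 + 0.60 = 36.60 → 37
G: 0.90×229 + 0.10×126 = 206.10 + 12.60 = 218.70 → 219
B: 0.90×176 + 0.10×183 = 158.40 + 18.30 = 176.70 → 177
= RGB(37, 219, 177)


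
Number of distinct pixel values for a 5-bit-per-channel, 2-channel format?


Total bits = 5 bits/channel × 2 channels = 10 bits
Distinct pixel values = 2^10
= 1,024 pixel values


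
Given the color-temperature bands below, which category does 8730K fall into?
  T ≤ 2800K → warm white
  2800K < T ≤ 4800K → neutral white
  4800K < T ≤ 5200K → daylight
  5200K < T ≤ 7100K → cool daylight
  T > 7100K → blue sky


Temperature: 8730K
8730K > 7100K → blue sky
Classification: blue sky


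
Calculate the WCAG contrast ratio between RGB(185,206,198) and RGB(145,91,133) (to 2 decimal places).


Linearize each sRGB channel c=v/255: c/12.92 if c ≤ 0.04045 else ((c+0.055)/1.055)^2.4
L = 0.2126×R_lin + 0.7152×G_lin + 0.0722×B_lin
Color 1 (185,206,198):
  R=185: 185/255≈0.7255 > 0.04045 → ((0.7255+0.055)/1.055)^2.4 ≈ 0.48515
  G=206: 206/255≈0.8078 > 0.04045 → ((0.8078+0.055)/1.055)^2.4 ≈ 0.61721
  B=198: 198/255≈0.7765 > 0.04045 → ((0.7765+0.055)/1.055)^2.4 ≈ 0.56471
  L1 = 0.2126×0.48515 + 0.7152×0.61721 + 0.0722×0.56471 ≈ 0.58534
Color 2 (145,91,133):
  R=145: 145/255≈0.5686 > 0.04045 → ((0.5686+0.055)/1.055)^2.4 ≈ 0.28315
  G=91: 91/255≈0.3569 > 0.04045 → ((0.3569+0.055)/1.055)^2.4 ≈ 0.10462
  B=133: 133/255≈0.5216 > 0.04045 → ((0.5216+0.055)/1.055)^2.4 ≈ 0.23455
  L2 = 0.2126×0.28315 + 0.7152×0.10462 + 0.0722×0.23455 ≈ 0.15195
Lighter = 0.58534, Darker = 0.15195
Ratio = (L_lighter + 0.05) / (L_darker + 0.05)
Ratio = (0.58534 + 0.05) / (0.15195 + 0.05) = 0.63534 / 0.20195 ≈ 3.1460
Ratio ≈ 3.15:1


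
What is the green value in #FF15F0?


Color: #FF15F0
R = FF = 255
G = 15 = 21
B = F0 = 240
Green = 21


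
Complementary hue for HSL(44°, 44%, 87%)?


Complement = opposite side of color wheel = hue + 180°
H' = (44 + 180) mod 360 = 224°
S and L unchanged.
= HSL(224°, 44%, 87%)


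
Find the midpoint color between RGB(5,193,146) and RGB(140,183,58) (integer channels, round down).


Midpoint: each channel = ⌊(C₁+C₂)/2⌋
R: ⌊(5+140)/2⌋ = 72
G: ⌊(193+183)/2⌋ = 188
B: ⌊(146+58)/2⌋ = 102
= RGB(72, 188, 102)


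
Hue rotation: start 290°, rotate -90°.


New hue = (H + rotation) mod 360
New hue = (290 -90) mod 360
= 200 mod 360
= 200°


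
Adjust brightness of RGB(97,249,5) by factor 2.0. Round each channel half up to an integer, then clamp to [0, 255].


Multiply each channel by 2.0, round half up, clamp to [0, 255]
R: 97×2.0 = 194
G: 249×2.0 = 498 → clamp → 255
B: 5×2.0 = 10
= RGB(194, 255, 10)


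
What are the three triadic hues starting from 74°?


Triadic: equally spaced at 120° intervals
H1 = 74°
H2 = (74 + 120) mod 360 = 194°
H3 = (74 + 240) mod 360 = 314°
Triadic = 74°, 194°, 314°


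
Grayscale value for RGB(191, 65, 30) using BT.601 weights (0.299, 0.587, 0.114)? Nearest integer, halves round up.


Gray = 0.299×R + 0.587×G + 0.114×B
Gray = 0.299×191 + 0.587×65 + 0.114×30
Gray = 57.109 + 38.155 + 3.420
Gray = 98.684 → round half up → 99
Gray = 99


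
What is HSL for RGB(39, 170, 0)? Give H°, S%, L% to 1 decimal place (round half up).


Normalize: R'=39/255≈0.1529, G'=170/255≈0.6667, B'=0/255≈0.0000
Max=170/255, Min=0/255, Δ=Max-Min=170/255
L = (Max+Min)/2 = (170+0)/510 = 170/510 = 0.33333… → L = 33.3%
L ≤ 0.5 → S = Δ/(Max+Min) = 170/(170+0) = 170/170 = 1 → S = 100.0%
(the 1/255 factors cancel in S and H, so raw channel differences can be used)
Max is G' → H = 60 × ((B-R)/Δ + 2) = 60 × ((0-39)/170 + 2)
  -39/170 + 2 = -0.2294… + 2 = 1.7705…
  H = 60 × 1.7705… = 106.235…° → H = 106.2°
= HSL(106.2°, 100.0%, 33.3%)


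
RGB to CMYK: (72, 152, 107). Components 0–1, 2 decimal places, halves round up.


R'=72/255≈0.2824, G'=152/255≈0.5961, B'=107/255≈0.4196
K = 1 - max(R',G',B') = 1 - 152/255 = 103/255 = 0.40392… → 0.40
(1-R'-K)/(1-K) simplifies to (max-R)/max with max = 152:
C = (152-72)/152 = 80/152 = 0.52631… → 0.53
M = (152-152)/152 = 0/152 = 0 → 0.00
Y = (152-107)/152 = 45/152 = 0.29605… → 0.30
= CMYK(0.53, 0.00, 0.30, 0.40)


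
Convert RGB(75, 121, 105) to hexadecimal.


R = 75 → 4B (hex)
G = 121 → 79 (hex)
B = 105 → 69 (hex)
Hex = #4B7969


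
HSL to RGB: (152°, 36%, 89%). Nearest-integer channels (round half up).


H=152°, S=0.36, L=0.89
C = (1-|2L-1|)×S = (1-|0.78|)×0.36 = 0.0792
H' = H/60 = 152/60 ≈ 2.5333; X = C×(1-|H' mod 2 - 1|) = 0.04224
m = L - C/2 = 0.89 - 0.0396 = 0.8504
Sector ⌊H'⌋ = 2 → (R',G',B') = (0.0, 0.0792, 0.04224)
RGB = ((R'+m)×255, (G'+m)×255, (B'+m)×255) = (216.852, 237.048, 227.6232)
Round half up → RGB(217, 237, 228)


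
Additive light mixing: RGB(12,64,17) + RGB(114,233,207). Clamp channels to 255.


Additive: each channel = min(255, C₁+C₂)
R: 12+114 = 126 → 126
G: 64+233 = 297 → 255
B: 17+207 = 224 → 224
= RGB(126, 255, 224)


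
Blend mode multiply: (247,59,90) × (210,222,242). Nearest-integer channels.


Multiply: C = A×B/255, rounded to nearest integer
R: 247×210/255 = 51870/255 ≈ 203.412 → 203
G: 59×222/255 = 13098/255 ≈ 51.365 → 51
B: 90×242/255 = 21780/255 ≈ 85.412 → 85
= RGB(203, 51, 85)


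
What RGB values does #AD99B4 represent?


AD → 173 (R)
99 → 153 (G)
B4 → 180 (B)
= RGB(173, 153, 180)


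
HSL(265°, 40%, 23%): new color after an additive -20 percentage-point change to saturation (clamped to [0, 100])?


Original S = 40%
Adjustment = -20 percentage points
New S = 40 + (-20) = 20
Clamp to [0, 100] → 20
= HSL(265°, 20%, 23%)


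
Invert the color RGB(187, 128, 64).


Invert: (255-R, 255-G, 255-B)
R: 255-187 = 68
G: 255-128 = 127
B: 255-64 = 191
= RGB(68, 127, 191)


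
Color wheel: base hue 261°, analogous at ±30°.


Base hue: 261°
Left analog: (261 - 30) mod 360 = 231°
Right analog: (261 + 30) mod 360 = 291°
Analogous hues = 231° and 291°


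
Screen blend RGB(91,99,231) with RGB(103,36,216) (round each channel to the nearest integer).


Screen: C = 255 - (255-A)×(255-B)/255, rounded to nearest integer
R: 255 - (255-91)×(255-103)/255 = 255 - 24928/255 ≈ 255 - 97.757 = 157.243 → 157
G: 255 - (255-99)×(255-36)/255 = 255 - 34164/255 ≈ 255 - 133.976 = 121.024 → 121
B: 255 - (255-231)×(255-216)/255 = 255 - 936/255 ≈ 255 - 3.671 = 251.329 → 251
= RGB(157, 121, 251)


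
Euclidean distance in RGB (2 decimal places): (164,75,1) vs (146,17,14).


d = √[(R₁-R₂)² + (G₁-G₂)² + (B₁-B₂)²]
d = √[(164-146)² + (75-17)² + (1-14)²]
d = √[324 + 3364 + 169]
d = √3857
d ≈ 62.10


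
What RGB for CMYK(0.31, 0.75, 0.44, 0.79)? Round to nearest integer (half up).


R = 255 × (1-C) × (1-K) = 255 × 0.69 × 0.21 = 36.9495 → 37
G = 255 × (1-M) × (1-K) = 255 × 0.25 × 0.21 = 13.3875 → 13
B = 255 × (1-Y) × (1-K) = 255 × 0.56 × 0.21 = 29.988 → 30
= RGB(37, 13, 30)


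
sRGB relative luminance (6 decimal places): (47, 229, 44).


Linearize each channel (sRGB transfer function): c = v/255; c_lin = c/12.92 if c ≤ 0.04045, else ((c+0.055)/1.055)^2.4
  R: 47/255 ≈ 0.184314 > 0.04045 → ((0.184314+0.055)/1.055)^2.4 ≈ 0.028426
  G: 229/255 ≈ 0.898039 > 0.04045 → ((0.898039+0.055)/1.055)^2.4 ≈ 0.783538
  B: 44/255 ≈ 0.172549 > 0.04045 → ((0.172549+0.055)/1.055)^2.4 ≈ 0.025187
R_lin = 0.028426, G_lin = 0.783538, B_lin = 0.025187
L = 0.2126×R + 0.7152×G + 0.0722×B
L = 0.2126×0.028426 + 0.7152×0.783538 + 0.0722×0.025187
L ≈ 0.568248


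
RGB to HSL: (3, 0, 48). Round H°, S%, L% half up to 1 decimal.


Normalize: R'=3/255≈0.0118, G'=0/255≈0.0000, B'=48/255≈0.1882
Max=48/255, Min=0/255, Δ=Max-Min=48/255
L = (Max+Min)/2 = (48+0)/510 = 48/510 = 0.09411… → L = 9.4%
L ≤ 0.5 → S = Δ/(Max+Min) = 48/(48+0) = 48/48 = 1 → S = 100.0%
(the 1/255 factors cancel in S and H, so raw channel differences can be used)
Max is B' → H = 60 × ((R-G)/Δ + 4) = 60 × ((3-0)/48 + 4)
  3/48 + 4 = 0.0625 + 4 = 4.0625
  H = 60 × 4.0625 = 243.75° → H = 243.8°
= HSL(243.8°, 100.0%, 9.4%)


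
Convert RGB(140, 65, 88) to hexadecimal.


R = 140 → 8C (hex)
G = 65 → 41 (hex)
B = 88 → 58 (hex)
Hex = #8C4158


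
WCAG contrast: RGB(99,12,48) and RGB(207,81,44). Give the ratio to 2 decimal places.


Linearize each sRGB channel c=v/255: c/12.92 if c ≤ 0.04045 else ((c+0.055)/1.055)^2.4
L = 0.2126×R_lin + 0.7152×G_lin + 0.0722×B_lin
Color 1 (99,12,48):
  R=99: 99/255≈0.3882 > 0.04045 → ((0.3882+0.055)/1.055)^2.4 ≈ 0.12477
  G=12: 12/255≈0.0471 > 0.04045 → ((0.0471+0.055)/1.055)^2.4 ≈ 0.00368
  B=48: 48/255≈0.1882 > 0.04045 → ((0.1882+0.055)/1.055)^2.4 ≈ 0.02956
  L1 = 0.2126×0.12477 + 0.7152×0.00368 + 0.0722×0.02956 ≈ 0.03129
Color 2 (207,81,44):
  R=207: 207/255≈0.8118 > 0.04045 → ((0.8118+0.055)/1.055)^2.4 ≈ 0.62396
  G=81: 81/255≈0.3176 > 0.04045 → ((0.3176+0.055)/1.055)^2.4 ≈ 0.08228
  B=44: 44/255≈0.1725 > 0.04045 → ((0.1725+0.055)/1.055)^2.4 ≈ 0.02519
  L2 = 0.2126×0.62396 + 0.7152×0.08228 + 0.0722×0.02519 ≈ 0.19332
Lighter = 0.19332, Darker = 0.03129
Ratio = (L_lighter + 0.05) / (L_darker + 0.05)
Ratio = (0.19332 + 0.05) / (0.03129 + 0.05) = 0.24332 / 0.08129 ≈ 2.9932
Ratio ≈ 2.99:1


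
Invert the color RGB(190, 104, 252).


Invert: (255-R, 255-G, 255-B)
R: 255-190 = 65
G: 255-104 = 151
B: 255-252 = 3
= RGB(65, 151, 3)


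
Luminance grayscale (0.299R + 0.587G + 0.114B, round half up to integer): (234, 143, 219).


Gray = 0.299×R + 0.587×G + 0.114×B
Gray = 0.299×234 + 0.587×143 + 0.114×219
Gray = 69.966 + 83.941 + 24.966
Gray = 178.873 → round half up → 179
Gray = 179


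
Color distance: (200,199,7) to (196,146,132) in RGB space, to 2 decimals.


d = √[(R₁-R₂)² + (G₁-G₂)² + (B₁-B₂)²]
d = √[(200-196)² + (199-146)² + (7-132)²]
d = √[16 + 2809 + 15625]
d = √18450
d ≈ 135.83


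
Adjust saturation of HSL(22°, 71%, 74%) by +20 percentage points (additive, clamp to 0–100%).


Original S = 71%
Adjustment = +20 percentage points
New S = 71 + (20) = 91
Clamp to [0, 100] → 91
= HSL(22°, 91%, 74%)


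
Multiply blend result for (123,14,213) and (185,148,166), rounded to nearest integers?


Multiply: C = A×B/255, rounded to nearest integer
R: 123×185/255 = 22755/255 ≈ 89.235 → 89
G: 14×148/255 = 2072/255 ≈ 8.125 → 8
B: 213×166/255 = 35358/255 ≈ 138.659 → 139
= RGB(89, 8, 139)


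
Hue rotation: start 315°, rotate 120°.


New hue = (H + rotation) mod 360
New hue = (315 + 120) mod 360
= 435 mod 360
= 75°


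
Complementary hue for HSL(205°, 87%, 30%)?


Complement = opposite side of color wheel = hue + 180°
H' = (205 + 180) mod 360 = 25°
S and L unchanged.
= HSL(25°, 87%, 30%)


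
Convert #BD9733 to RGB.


BD → 189 (R)
97 → 151 (G)
33 → 51 (B)
= RGB(189, 151, 51)


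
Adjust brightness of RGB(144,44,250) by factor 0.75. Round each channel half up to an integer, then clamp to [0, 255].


Multiply each channel by 0.75, round half up, clamp to [0, 255]
R: 144×0.75 = 108
G: 44×0.75 = 33
B: 250×0.75 = 187.5 → round → 188
= RGB(108, 33, 188)


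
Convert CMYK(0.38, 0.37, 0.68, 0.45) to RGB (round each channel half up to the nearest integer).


R = 255 × (1-C) × (1-K) = 255 × 0.62 × 0.55 = 86.955 → 87
G = 255 × (1-M) × (1-K) = 255 × 0.63 × 0.55 = 88.3575 → 88
B = 255 × (1-Y) × (1-K) = 255 × 0.32 × 0.55 = 44.88 → 45
= RGB(87, 88, 45)


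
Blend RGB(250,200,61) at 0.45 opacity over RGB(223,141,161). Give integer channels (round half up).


C = α×F + (1-α)×B, with 1-α = 0.55
R: 0.45×250 + 0.55×223 = 112.50 + 122.65 = 235.15 → 235
G: 0.45×200 + 0.55×141 = 90.00 + 77.55 = 167.55 → 168
B: 0.45×61 + 0.55×161 = 27.45 + 88.55 = 116.00 → 116
= RGB(235, 168, 116)


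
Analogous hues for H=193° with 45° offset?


Base hue: 193°
Left analog: (193 - 45) mod 360 = 148°
Right analog: (193 + 45) mod 360 = 238°
Analogous hues = 148° and 238°


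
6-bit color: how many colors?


Colors = 2^bits = 2^6
= 64 colors


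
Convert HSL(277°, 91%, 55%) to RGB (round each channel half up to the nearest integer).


H=277°, S=0.91, L=0.55
C = (1-|2L-1|)×S = (1-|0.10|)×0.91 = 0.819
H' = H/60 = 277/60 ≈ 4.6167; X = C×(1-|H' mod 2 - 1|) = 0.50505
m = L - C/2 = 0.55 - 0.4095 = 0.1405
Sector ⌊H'⌋ = 4 → (R',G',B') = (0.50505, 0.0, 0.819)
RGB = ((R'+m)×255, (G'+m)×255, (B'+m)×255) = (164.61525, 35.8275, 244.6725)
Round half up → RGB(165, 36, 245)


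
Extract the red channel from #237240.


Color: #237240
R = 23 = 35
G = 72 = 114
B = 40 = 64
Red = 35


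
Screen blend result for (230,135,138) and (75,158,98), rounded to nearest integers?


Screen: C = 255 - (255-A)×(255-B)/255, rounded to nearest integer
R: 255 - (255-230)×(255-75)/255 = 255 - 4500/255 ≈ 255 - 17.647 = 237.353 → 237
G: 255 - (255-135)×(255-158)/255 = 255 - 11640/255 ≈ 255 - 45.647 = 209.353 → 209
B: 255 - (255-138)×(255-98)/255 = 255 - 18369/255 ≈ 255 - 72.035 = 182.965 → 183
= RGB(237, 209, 183)
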